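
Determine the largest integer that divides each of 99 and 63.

99 = 3^2 × 11
63 = 3^2 × 7
gcd(99, 63) = 3^2 = 9.

9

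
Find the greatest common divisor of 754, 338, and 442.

754 = 2 × 13 × 29
338 = 2 × 13^2
442 = 2 × 13 × 17
gcd(754, 338, 442) = 2 × 13 = 26.

26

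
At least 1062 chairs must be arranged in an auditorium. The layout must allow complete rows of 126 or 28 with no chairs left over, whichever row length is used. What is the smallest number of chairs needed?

The number of chairs must be a common multiple of 126 and 28, so a multiple of their LCM.
126 = 2 × 3^2 × 7
28 = 2^2 × 7
LCM(126, 28) = 2^2 × 3^2 × 7 = 252.
Smallest multiple of 252 that is ≥ 1062: ⌈1062/252⌉ × 252 = 5 × 252 = 1260.

1260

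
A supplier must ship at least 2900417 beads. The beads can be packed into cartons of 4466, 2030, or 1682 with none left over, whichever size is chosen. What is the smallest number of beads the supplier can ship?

3237850

The number of beads must be a common multiple of 4466, 2030, and 1682, so a multiple of their LCM.
4466 = 2 × 7 × 11 × 29
2030 = 2 × 5 × 7 × 29
1682 = 2 × 29^2
LCM(4466, 2030, 1682) = 2 × 5 × 7 × 11 × 29^2 = 647570.
Smallest multiple of 647570 that is ≥ 2900417: ⌈2900417/647570⌉ × 647570 = 5 × 647570 = 3237850.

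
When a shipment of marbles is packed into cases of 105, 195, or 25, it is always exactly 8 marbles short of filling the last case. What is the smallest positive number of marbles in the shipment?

Being 8 short of a full case of size k means N ≡ −8 (mod k), i.e. N + 8 is a multiple of each size.
105 = 3 × 5 × 7
195 = 3 × 5 × 13
25 = 5^2
LCM(105, 195, 25) = 3 × 5^2 × 7 × 13 = 6825.
Smallest positive N is 6825 − 8 = 6817.

6817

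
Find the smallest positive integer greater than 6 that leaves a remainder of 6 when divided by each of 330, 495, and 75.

N − 6 must be a common multiple of 330, 495, and 75.
330 = 2 × 3 × 5 × 11
495 = 3^2 × 5 × 11
75 = 3 × 5^2
LCM(330, 495, 75) = 2 × 3^2 × 5^2 × 11 = 4950.
Smallest N > 6 is LCM + 6 = 4950 + 6 = 4956.

4956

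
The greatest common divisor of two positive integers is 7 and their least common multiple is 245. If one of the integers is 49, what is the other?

35

For two integers, gcd × lcm = product, so the other is (7 × 245) / 49 = 1715 / 49 = 35.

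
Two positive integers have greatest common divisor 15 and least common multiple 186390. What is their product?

For any two positive integers, gcd × lcm = product = 15 × 186390 = 2795850.

2795850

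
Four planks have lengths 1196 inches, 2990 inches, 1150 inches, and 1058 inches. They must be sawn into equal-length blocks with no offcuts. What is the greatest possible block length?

46 inches

The block length must divide every plank, so the greatest is gcd(1196, 2990, 1150, 1058).
1196 = 2^2 × 13 × 23
2990 = 2 × 5 × 13 × 23
1150 = 2 × 5^2 × 23
1058 = 2 × 23^2
gcd(1196, 2990, 1150, 1058) = 2 × 23 = 46.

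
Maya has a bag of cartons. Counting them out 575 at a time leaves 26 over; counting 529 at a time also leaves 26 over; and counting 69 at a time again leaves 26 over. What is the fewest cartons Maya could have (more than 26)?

39701

N − 26 must be a common multiple of 575, 529, and 69.
575 = 5^2 × 23
529 = 23^2
69 = 3 × 23
LCM(575, 529, 69) = 3 × 5^2 × 23^2 = 39675.
Smallest N > 26 is LCM + 26 = 39675 + 26 = 39701.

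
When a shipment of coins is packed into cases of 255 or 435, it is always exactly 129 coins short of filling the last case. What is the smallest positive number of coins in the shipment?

7266

Being 129 short of a full case of size k means N ≡ −129 (mod k), i.e. N + 129 is a multiple of each size.
255 = 3 × 5 × 17
435 = 3 × 5 × 29
LCM(255, 435) = 3 × 5 × 17 × 29 = 7395.
Smallest positive N is 7395 − 129 = 7266.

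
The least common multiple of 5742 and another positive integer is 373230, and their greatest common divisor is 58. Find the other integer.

3770

gcd × lcm = product of the two integers, so the other integer is (58 × 373230) / 5742 = 3770.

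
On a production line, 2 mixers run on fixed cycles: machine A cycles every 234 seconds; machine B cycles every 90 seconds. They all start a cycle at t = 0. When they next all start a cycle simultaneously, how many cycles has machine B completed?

13 cycles

The first common completion time is the LCM of the periods.
234 = 2 × 3^2 × 13
90 = 2 × 3^2 × 5
LCM(234, 90) = 2 × 3^2 × 5 × 13 = 1170.
Cycles for period 90: 1170 / 90 = 13.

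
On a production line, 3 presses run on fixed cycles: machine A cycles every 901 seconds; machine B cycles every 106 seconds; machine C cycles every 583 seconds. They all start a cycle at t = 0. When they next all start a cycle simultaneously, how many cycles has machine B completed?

187 cycles

All finish a whole number of cycles simultaneously at t = LCM of the periods.
901 = 17 × 53
106 = 2 × 53
583 = 11 × 53
LCM(901, 106, 583) = 2 × 11 × 17 × 53 = 19822.
Cycles for period 106: 19822 / 106 = 187.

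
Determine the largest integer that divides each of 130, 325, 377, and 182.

13

130 = 2 × 5 × 13
325 = 5^2 × 13
377 = 13 × 29
182 = 2 × 7 × 13
gcd(130, 325, 377, 182) = 13.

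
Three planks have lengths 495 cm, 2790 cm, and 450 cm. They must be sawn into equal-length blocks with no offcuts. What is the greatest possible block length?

The block length must divide every plank, so the greatest is gcd(495, 2790, 450).
495 = 3^2 × 5 × 11
2790 = 2 × 3^2 × 5 × 31
450 = 2 × 3^2 × 5^2
gcd(495, 2790, 450) = 3^2 × 5 = 45.

45 cm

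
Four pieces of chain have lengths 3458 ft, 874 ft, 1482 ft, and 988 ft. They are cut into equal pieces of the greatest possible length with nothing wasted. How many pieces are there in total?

179

Piece length = gcd(3458, 874, 1482, 988).
3458 = 2 × 7 × 13 × 19
874 = 2 × 19 × 23
1482 = 2 × 3 × 13 × 19
988 = 2^2 × 13 × 19
gcd(3458, 874, 1482, 988) = 2 × 19 = 38.
Total pieces = 3458/38 + 874/38 + 1482/38 + 988/38 = 91 + 23 + 39 + 26 = 179.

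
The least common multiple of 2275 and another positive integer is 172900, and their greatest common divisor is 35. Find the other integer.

2660

gcd × lcm = product of the two integers, so the other integer is (35 × 172900) / 2275 = 2660.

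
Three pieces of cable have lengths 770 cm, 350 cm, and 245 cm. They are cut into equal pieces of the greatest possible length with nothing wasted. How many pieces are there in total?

Piece length = gcd(770, 350, 245).
770 = 2 × 5 × 7 × 11
350 = 2 × 5^2 × 7
245 = 5 × 7^2
gcd(770, 350, 245) = 5 × 7 = 35.
Total pieces = 770/35 + 350/35 + 245/35 = 22 + 10 + 7 = 39.

39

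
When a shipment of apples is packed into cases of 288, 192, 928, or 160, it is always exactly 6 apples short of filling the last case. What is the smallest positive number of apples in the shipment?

83514

Being 6 short of a full case of size k means N ≡ −6 (mod k), i.e. N + 6 is a multiple of each size.
288 = 2^5 × 3^2
192 = 2^6 × 3
928 = 2^5 × 29
160 = 2^5 × 5
LCM(288, 192, 928, 160) = 2^6 × 3^2 × 5 × 29 = 83520.
Smallest positive N is 83520 − 6 = 83514.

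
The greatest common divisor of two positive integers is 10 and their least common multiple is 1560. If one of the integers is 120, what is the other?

130

For two integers, gcd × lcm = product, so the other is (10 × 1560) / 120 = 15600 / 120 = 130.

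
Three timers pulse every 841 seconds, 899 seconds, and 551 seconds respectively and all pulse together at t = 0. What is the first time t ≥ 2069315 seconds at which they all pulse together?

Joint pulses occur at multiples of LCM(841, 899, 551).
841 = 29^2
899 = 29 × 31
551 = 19 × 29
LCM(841, 899, 551) = 19 × 29^2 × 31 = 495349.
Smallest multiple of 495349 that is ≥ 2069315: ⌈2069315/495349⌉ × 495349 = 5 × 495349 = 2476745.

2476745 seconds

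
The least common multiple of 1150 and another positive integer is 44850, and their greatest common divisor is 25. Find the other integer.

975

gcd × lcm = product of the two integers, so the other integer is (25 × 44850) / 1150 = 975.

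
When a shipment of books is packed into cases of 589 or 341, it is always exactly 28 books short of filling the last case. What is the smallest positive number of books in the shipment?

6451

Being 28 short of a full case of size k means N ≡ −28 (mod k), i.e. N + 28 is a multiple of each size.
589 = 19 × 31
341 = 11 × 31
LCM(589, 341) = 11 × 19 × 31 = 6479.
Smallest positive N is 6479 − 28 = 6451.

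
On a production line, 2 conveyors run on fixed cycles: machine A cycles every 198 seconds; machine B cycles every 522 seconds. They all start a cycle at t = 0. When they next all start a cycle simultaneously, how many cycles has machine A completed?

The first common completion time is the LCM of the periods.
198 = 2 × 3^2 × 11
522 = 2 × 3^2 × 29
LCM(198, 522) = 2 × 3^2 × 11 × 29 = 5742.
Cycles for period 198: 5742 / 198 = 29.

29 cycles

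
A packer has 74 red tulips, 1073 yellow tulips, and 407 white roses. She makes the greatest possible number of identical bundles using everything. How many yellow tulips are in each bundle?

29

Number of bundles = gcd(74, 1073, 407).
74 = 2 × 37
1073 = 29 × 37
407 = 11 × 37
gcd(74, 1073, 407) = 37.
yellow tulips per bundle = 1073 / 37 = 29.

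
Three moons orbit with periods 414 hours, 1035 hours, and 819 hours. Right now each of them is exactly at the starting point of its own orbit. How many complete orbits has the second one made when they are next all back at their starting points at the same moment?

All finish a whole number of cycles simultaneously at t = LCM of the periods.
414 = 2 × 3^2 × 23
1035 = 3^2 × 5 × 23
819 = 3^2 × 7 × 13
LCM(414, 1035, 819) = 2 × 3^2 × 5 × 7 × 13 × 23 = 188370.
Orbits for period 1035: 188370 / 1035 = 182.

182 orbits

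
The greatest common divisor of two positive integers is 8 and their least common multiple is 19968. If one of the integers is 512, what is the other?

For two integers, gcd × lcm = product, so the other is (8 × 19968) / 512 = 159744 / 512 = 312.

312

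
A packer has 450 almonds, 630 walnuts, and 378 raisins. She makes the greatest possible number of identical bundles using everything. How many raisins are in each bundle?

21

Number of bundles = gcd(450, 630, 378).
450 = 2 × 3^2 × 5^2
630 = 2 × 3^2 × 5 × 7
378 = 2 × 3^3 × 7
gcd(450, 630, 378) = 2 × 3^2 = 18.
raisins per bundle = 378 / 18 = 21.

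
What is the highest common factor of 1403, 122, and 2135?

1403 = 23 × 61
122 = 2 × 61
2135 = 5 × 7 × 61
gcd(1403, 122, 2135) = 61.

61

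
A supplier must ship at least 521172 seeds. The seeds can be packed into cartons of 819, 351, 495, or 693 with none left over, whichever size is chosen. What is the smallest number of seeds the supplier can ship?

The number of seeds must be a common multiple of 819, 351, 495, and 693, so a multiple of their LCM.
819 = 3^2 × 7 × 13
351 = 3^3 × 13
495 = 3^2 × 5 × 11
693 = 3^2 × 7 × 11
LCM(819, 351, 495, 693) = 3^3 × 5 × 7 × 11 × 13 = 135135.
Smallest multiple of 135135 that is ≥ 521172: ⌈521172/135135⌉ × 135135 = 4 × 135135 = 540540.

540540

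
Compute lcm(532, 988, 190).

34580

532 = 2^2 × 7 × 19
988 = 2^2 × 13 × 19
190 = 2 × 5 × 19
LCM(532, 988, 190) = 2^2 × 5 × 7 × 13 × 19 = 34580.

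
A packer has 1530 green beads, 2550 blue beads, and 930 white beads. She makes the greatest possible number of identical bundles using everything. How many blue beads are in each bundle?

Number of bundles = gcd(1530, 2550, 930).
1530 = 2 × 3^2 × 5 × 17
2550 = 2 × 3 × 5^2 × 17
930 = 2 × 3 × 5 × 31
gcd(1530, 2550, 930) = 2 × 3 × 5 = 30.
blue beads per bundle = 2550 / 30 = 85.

85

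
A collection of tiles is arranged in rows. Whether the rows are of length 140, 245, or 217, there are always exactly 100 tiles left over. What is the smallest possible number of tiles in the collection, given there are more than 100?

30480

N − 100 must be a common multiple of 140, 245, and 217.
140 = 2^2 × 5 × 7
245 = 5 × 7^2
217 = 7 × 31
LCM(140, 245, 217) = 2^2 × 5 × 7^2 × 31 = 30380.
Smallest N > 100 is LCM + 100 = 30380 + 100 = 30480.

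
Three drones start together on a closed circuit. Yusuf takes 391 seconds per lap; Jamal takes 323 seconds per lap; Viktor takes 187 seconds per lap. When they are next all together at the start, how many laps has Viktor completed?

All finish a whole number of cycles simultaneously at t = LCM of the periods.
391 = 17 × 23
323 = 17 × 19
187 = 11 × 17
LCM(391, 323, 187) = 11 × 17 × 19 × 23 = 81719.
Laps for period 187: 81719 / 187 = 437.

437 laps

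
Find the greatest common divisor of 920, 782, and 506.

920 = 2^3 × 5 × 23
782 = 2 × 17 × 23
506 = 2 × 11 × 23
gcd(920, 782, 506) = 2 × 23 = 46.

46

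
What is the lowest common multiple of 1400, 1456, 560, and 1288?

1400 = 2^3 × 5^2 × 7
1456 = 2^4 × 7 × 13
560 = 2^4 × 5 × 7
1288 = 2^3 × 7 × 23
LCM(1400, 1456, 560, 1288) = 2^4 × 5^2 × 7 × 13 × 23 = 837200.

837200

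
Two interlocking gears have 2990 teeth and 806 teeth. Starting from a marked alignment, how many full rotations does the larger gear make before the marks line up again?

All finish a whole number of cycles simultaneously at t = LCM of the periods.
2990 = 2 × 5 × 13 × 23
806 = 2 × 13 × 31
LCM(2990, 806) = 2 × 5 × 13 × 23 × 31 = 92690.
Rotations for period 2990: 92690 / 2990 = 31.

31 rotations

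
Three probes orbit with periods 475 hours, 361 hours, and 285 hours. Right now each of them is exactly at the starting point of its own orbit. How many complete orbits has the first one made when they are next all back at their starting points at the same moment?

57 orbits

They are all back at their starting positions together after one LCM of the periods.
475 = 5^2 × 19
361 = 19^2
285 = 3 × 5 × 19
LCM(475, 361, 285) = 3 × 5^2 × 19^2 = 27075.
Orbits for period 475: 27075 / 475 = 57.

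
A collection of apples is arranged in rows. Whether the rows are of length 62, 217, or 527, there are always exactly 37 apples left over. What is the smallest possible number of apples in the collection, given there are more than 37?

N − 37 must be a common multiple of 62, 217, and 527.
62 = 2 × 31
217 = 7 × 31
527 = 17 × 31
LCM(62, 217, 527) = 2 × 7 × 17 × 31 = 7378.
Smallest N > 37 is LCM + 37 = 7378 + 37 = 7415.

7415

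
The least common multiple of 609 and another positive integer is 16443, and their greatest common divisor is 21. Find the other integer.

567

gcd × lcm = product of the two integers, so the other integer is (21 × 16443) / 609 = 567.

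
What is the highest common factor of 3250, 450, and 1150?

3250 = 2 × 5^3 × 13
450 = 2 × 3^2 × 5^2
1150 = 2 × 5^2 × 23
gcd(3250, 450, 1150) = 2 × 5^2 = 50.

50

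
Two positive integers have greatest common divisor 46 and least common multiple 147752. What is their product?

For any two positive integers, gcd × lcm = product = 46 × 147752 = 6796592.

6796592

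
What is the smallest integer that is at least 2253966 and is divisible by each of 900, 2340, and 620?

2538900

The integer must be a common multiple of 900, 2340, and 620, so a multiple of their LCM.
900 = 2^2 × 3^2 × 5^2
2340 = 2^2 × 3^2 × 5 × 13
620 = 2^2 × 5 × 31
LCM(900, 2340, 620) = 2^2 × 3^2 × 5^2 × 13 × 31 = 362700.
Smallest multiple of 362700 that is ≥ 2253966: ⌈2253966/362700⌉ × 362700 = 7 × 362700 = 2538900.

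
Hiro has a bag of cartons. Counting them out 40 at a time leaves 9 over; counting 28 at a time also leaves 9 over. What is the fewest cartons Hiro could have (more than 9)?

N − 9 must be a common multiple of 40 and 28.
40 = 2^3 × 5
28 = 2^2 × 7
LCM(40, 28) = 2^3 × 5 × 7 = 280.
Smallest N > 9 is LCM + 9 = 280 + 9 = 289.

289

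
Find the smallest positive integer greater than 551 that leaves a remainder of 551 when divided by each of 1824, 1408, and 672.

562343

N − 551 must be a common multiple of 1824, 1408, and 672.
1824 = 2^5 × 3 × 19
1408 = 2^7 × 11
672 = 2^5 × 3 × 7
LCM(1824, 1408, 672) = 2^7 × 3 × 7 × 11 × 19 = 561792.
Smallest N > 551 is LCM + 551 = 561792 + 551 = 562343.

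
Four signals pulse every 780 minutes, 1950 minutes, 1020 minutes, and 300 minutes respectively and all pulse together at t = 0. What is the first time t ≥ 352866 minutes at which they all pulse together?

397800 minutes

Joint pulses occur at multiples of LCM(780, 1950, 1020, 300).
780 = 2^2 × 3 × 5 × 13
1950 = 2 × 3 × 5^2 × 13
1020 = 2^2 × 3 × 5 × 17
300 = 2^2 × 3 × 5^2
LCM(780, 1950, 1020, 300) = 2^2 × 3 × 5^2 × 13 × 17 = 66300.
Smallest multiple of 66300 that is ≥ 352866: ⌈352866/66300⌉ × 66300 = 6 × 66300 = 397800.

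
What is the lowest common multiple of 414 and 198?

4554

414 = 2 × 3^2 × 23
198 = 2 × 3^2 × 11
LCM(414, 198) = 2 × 3^2 × 11 × 23 = 4554.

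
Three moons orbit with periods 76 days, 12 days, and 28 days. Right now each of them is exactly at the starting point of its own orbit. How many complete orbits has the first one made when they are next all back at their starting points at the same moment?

21 orbits

The first common completion time is the LCM of the periods.
76 = 2^2 × 19
12 = 2^2 × 3
28 = 2^2 × 7
LCM(76, 12, 28) = 2^2 × 3 × 7 × 19 = 1596.
Orbits for period 76: 1596 / 76 = 21.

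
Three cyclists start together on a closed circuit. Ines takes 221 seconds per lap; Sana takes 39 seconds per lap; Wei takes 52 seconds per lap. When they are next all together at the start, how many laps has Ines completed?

12 laps

All finish a whole number of cycles simultaneously at t = LCM of the periods.
221 = 13 × 17
39 = 3 × 13
52 = 2^2 × 13
LCM(221, 39, 52) = 2^2 × 3 × 13 × 17 = 2652.
Laps for period 221: 2652 / 221 = 12.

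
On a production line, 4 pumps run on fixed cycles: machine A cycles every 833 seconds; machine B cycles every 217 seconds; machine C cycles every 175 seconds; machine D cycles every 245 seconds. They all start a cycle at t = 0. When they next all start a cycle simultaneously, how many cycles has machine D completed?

2635 cycles

All finish a whole number of cycles simultaneously at t = LCM of the periods.
833 = 7^2 × 17
217 = 7 × 31
175 = 5^2 × 7
245 = 5 × 7^2
LCM(833, 217, 175, 245) = 5^2 × 7^2 × 17 × 31 = 645575.
Cycles for period 245: 645575 / 245 = 2635.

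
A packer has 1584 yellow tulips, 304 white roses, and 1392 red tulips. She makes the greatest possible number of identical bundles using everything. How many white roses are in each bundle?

19

Number of bundles = gcd(1584, 304, 1392).
1584 = 2^4 × 3^2 × 11
304 = 2^4 × 19
1392 = 2^4 × 3 × 29
gcd(1584, 304, 1392) = 2^4 = 16.
white roses per bundle = 304 / 16 = 19.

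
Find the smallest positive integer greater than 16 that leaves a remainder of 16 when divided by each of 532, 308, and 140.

29276

N − 16 must be a common multiple of 532, 308, and 140.
532 = 2^2 × 7 × 19
308 = 2^2 × 7 × 11
140 = 2^2 × 5 × 7
LCM(532, 308, 140) = 2^2 × 5 × 7 × 11 × 19 = 29260.
Smallest N > 16 is LCM + 16 = 29260 + 16 = 29276.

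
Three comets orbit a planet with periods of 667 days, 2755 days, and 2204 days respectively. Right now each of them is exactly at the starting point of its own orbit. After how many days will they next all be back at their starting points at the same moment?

They coincide at every common multiple of the periods; the first is the LCM.
667 = 23 × 29
2755 = 5 × 19 × 29
2204 = 2^2 × 19 × 29
LCM(667, 2755, 2204) = 2^2 × 5 × 19 × 23 × 29 = 253460.

253460 days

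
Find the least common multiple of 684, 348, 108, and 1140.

297540

684 = 2^2 × 3^2 × 19
348 = 2^2 × 3 × 29
108 = 2^2 × 3^3
1140 = 2^2 × 3 × 5 × 19
LCM(684, 348, 108, 1140) = 2^2 × 3^3 × 5 × 19 × 29 = 297540.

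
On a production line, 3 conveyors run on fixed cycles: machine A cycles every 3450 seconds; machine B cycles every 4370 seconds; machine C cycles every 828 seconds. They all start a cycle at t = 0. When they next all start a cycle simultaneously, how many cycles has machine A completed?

114 cycles

They are all back at their starting positions together after one LCM of the periods.
3450 = 2 × 3 × 5^2 × 23
4370 = 2 × 5 × 19 × 23
828 = 2^2 × 3^2 × 23
LCM(3450, 4370, 828) = 2^2 × 3^2 × 5^2 × 19 × 23 = 393300.
Cycles for period 3450: 393300 / 3450 = 114.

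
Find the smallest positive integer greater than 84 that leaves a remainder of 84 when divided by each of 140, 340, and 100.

N − 84 must be a common multiple of 140, 340, and 100.
140 = 2^2 × 5 × 7
340 = 2^2 × 5 × 17
100 = 2^2 × 5^2
LCM(140, 340, 100) = 2^2 × 5^2 × 7 × 17 = 11900.
Smallest N > 84 is LCM + 84 = 11900 + 84 = 11984.

11984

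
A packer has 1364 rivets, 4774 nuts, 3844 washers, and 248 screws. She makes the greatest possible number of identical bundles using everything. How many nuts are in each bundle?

77

Number of bundles = gcd(1364, 4774, 3844, 248).
1364 = 2^2 × 11 × 31
4774 = 2 × 7 × 11 × 31
3844 = 2^2 × 31^2
248 = 2^3 × 31
gcd(1364, 4774, 3844, 248) = 2 × 31 = 62.
nuts per bundle = 4774 / 62 = 77.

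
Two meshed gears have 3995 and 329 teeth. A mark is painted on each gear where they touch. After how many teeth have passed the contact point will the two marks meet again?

27965 teeth

The first simultaneous occurrence is after LCM of the individual periods.
3995 = 5 × 17 × 47
329 = 7 × 47
LCM(3995, 329) = 5 × 7 × 17 × 47 = 27965.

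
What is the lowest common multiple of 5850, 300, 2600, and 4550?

5850 = 2 × 3^2 × 5^2 × 13
300 = 2^2 × 3 × 5^2
2600 = 2^3 × 5^2 × 13
4550 = 2 × 5^2 × 7 × 13
LCM(5850, 300, 2600, 4550) = 2^3 × 3^2 × 5^2 × 7 × 13 = 163800.

163800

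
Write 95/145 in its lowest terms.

95 = 5 × 19
145 = 5 × 29
gcd(95, 145) = 5.
Divide numerator and denominator by 5: 95/145 = 19/29.

19/29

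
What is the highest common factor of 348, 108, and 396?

12

348 = 2^2 × 3 × 29
108 = 2^2 × 3^3
396 = 2^2 × 3^2 × 11
gcd(348, 108, 396) = 2^2 × 3 = 12.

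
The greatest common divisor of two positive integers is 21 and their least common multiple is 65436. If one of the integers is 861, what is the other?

For two integers, gcd × lcm = product, so the other is (21 × 65436) / 861 = 1374156 / 861 = 1596.

1596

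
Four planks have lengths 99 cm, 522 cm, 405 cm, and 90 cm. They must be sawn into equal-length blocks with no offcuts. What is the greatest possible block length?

9 cm

The block length must divide every plank, so the greatest is gcd(99, 522, 405, 90).
99 = 3^2 × 11
522 = 2 × 3^2 × 29
405 = 3^4 × 5
90 = 2 × 3^2 × 5
gcd(99, 522, 405, 90) = 3^2 = 9.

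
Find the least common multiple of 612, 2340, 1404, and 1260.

612 = 2^2 × 3^2 × 17
2340 = 2^2 × 3^2 × 5 × 13
1404 = 2^2 × 3^3 × 13
1260 = 2^2 × 3^2 × 5 × 7
LCM(612, 2340, 1404, 1260) = 2^2 × 3^3 × 5 × 7 × 13 × 17 = 835380.

835380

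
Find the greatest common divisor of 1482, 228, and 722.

1482 = 2 × 3 × 13 × 19
228 = 2^2 × 3 × 19
722 = 2 × 19^2
gcd(1482, 228, 722) = 2 × 19 = 38.

38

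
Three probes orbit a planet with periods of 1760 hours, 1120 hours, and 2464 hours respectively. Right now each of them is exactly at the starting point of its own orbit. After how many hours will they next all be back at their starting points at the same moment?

We need the least common multiple of the intervals.
1760 = 2^5 × 5 × 11
1120 = 2^5 × 5 × 7
2464 = 2^5 × 7 × 11
LCM(1760, 1120, 2464) = 2^5 × 5 × 7 × 11 = 12320.

12320 hours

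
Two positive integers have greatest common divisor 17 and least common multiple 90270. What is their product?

For any two positive integers, gcd × lcm = product = 17 × 90270 = 1534590.

1534590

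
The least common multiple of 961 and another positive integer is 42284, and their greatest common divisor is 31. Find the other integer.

gcd × lcm = product of the two integers, so the other integer is (31 × 42284) / 961 = 1364.

1364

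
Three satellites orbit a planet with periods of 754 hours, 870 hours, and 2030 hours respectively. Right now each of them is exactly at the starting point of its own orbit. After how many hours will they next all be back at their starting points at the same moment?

79170 hours

We need the least common multiple of the intervals.
754 = 2 × 13 × 29
870 = 2 × 3 × 5 × 29
2030 = 2 × 5 × 7 × 29
LCM(754, 870, 2030) = 2 × 3 × 5 × 7 × 13 × 29 = 79170.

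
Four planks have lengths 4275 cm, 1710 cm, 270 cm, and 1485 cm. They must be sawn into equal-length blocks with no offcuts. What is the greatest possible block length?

45 cm

This is the greatest common divisor of 4275, 1710, 270, and 1485.
4275 = 3^2 × 5^2 × 19
1710 = 2 × 3^2 × 5 × 19
270 = 2 × 3^3 × 5
1485 = 3^3 × 5 × 11
gcd(4275, 1710, 270, 1485) = 3^2 × 5 = 45.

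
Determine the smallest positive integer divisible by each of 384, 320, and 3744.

384 = 2^7 × 3
320 = 2^6 × 5
3744 = 2^5 × 3^2 × 13
LCM(384, 320, 3744) = 2^7 × 3^2 × 5 × 13 = 74880.

74880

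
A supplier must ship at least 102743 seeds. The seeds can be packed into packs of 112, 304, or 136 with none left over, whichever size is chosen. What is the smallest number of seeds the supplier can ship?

108528

The number of seeds must be a common multiple of 112, 304, and 136, so a multiple of their LCM.
112 = 2^4 × 7
304 = 2^4 × 19
136 = 2^3 × 17
LCM(112, 304, 136) = 2^4 × 7 × 17 × 19 = 36176.
Smallest multiple of 36176 that is ≥ 102743: ⌈102743/36176⌉ × 36176 = 3 × 36176 = 108528.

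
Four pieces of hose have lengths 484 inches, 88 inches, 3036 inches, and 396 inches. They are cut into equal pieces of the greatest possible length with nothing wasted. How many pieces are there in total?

Piece length = gcd(484, 88, 3036, 396).
484 = 2^2 × 11^2
88 = 2^3 × 11
3036 = 2^2 × 3 × 11 × 23
396 = 2^2 × 3^2 × 11
gcd(484, 88, 3036, 396) = 2^2 × 11 = 44.
Total pieces = 484/44 + 88/44 + 3036/44 + 396/44 = 11 + 2 + 69 + 9 = 91.

91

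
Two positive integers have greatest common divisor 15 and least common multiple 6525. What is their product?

97875

For any two positive integers, gcd × lcm = product = 15 × 6525 = 97875.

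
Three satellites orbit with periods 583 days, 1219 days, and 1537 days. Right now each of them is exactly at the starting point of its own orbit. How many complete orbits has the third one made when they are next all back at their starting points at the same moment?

253 orbits

All finish a whole number of cycles simultaneously at t = LCM of the periods.
583 = 11 × 53
1219 = 23 × 53
1537 = 29 × 53
LCM(583, 1219, 1537) = 11 × 23 × 29 × 53 = 388861.
Orbits for period 1537: 388861 / 1537 = 253.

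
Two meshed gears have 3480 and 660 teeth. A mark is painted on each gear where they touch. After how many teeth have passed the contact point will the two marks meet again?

38280 teeth

The first simultaneous occurrence is after LCM of the individual periods.
3480 = 2^3 × 3 × 5 × 29
660 = 2^2 × 3 × 5 × 11
LCM(3480, 660) = 2^3 × 3 × 5 × 11 × 29 = 38280.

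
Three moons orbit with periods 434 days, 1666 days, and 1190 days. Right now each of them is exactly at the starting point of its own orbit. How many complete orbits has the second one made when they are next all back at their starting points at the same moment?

The first common completion time is the LCM of the periods.
434 = 2 × 7 × 31
1666 = 2 × 7^2 × 17
1190 = 2 × 5 × 7 × 17
LCM(434, 1666, 1190) = 2 × 5 × 7^2 × 17 × 31 = 258230.
Orbits for period 1666: 258230 / 1666 = 155.

155 orbits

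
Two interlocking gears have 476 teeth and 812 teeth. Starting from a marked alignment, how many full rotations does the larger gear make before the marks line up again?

The first common completion time is the LCM of the periods.
476 = 2^2 × 7 × 17
812 = 2^2 × 7 × 29
LCM(476, 812) = 2^2 × 7 × 17 × 29 = 13804.
Rotations for period 812: 13804 / 812 = 17.

17 rotations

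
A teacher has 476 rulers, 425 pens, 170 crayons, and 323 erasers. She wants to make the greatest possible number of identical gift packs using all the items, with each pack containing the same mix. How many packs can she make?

The pack count must divide each quantity, so the greatest is gcd(476, 425, 170, 323).
476 = 2^2 × 7 × 17
425 = 5^2 × 17
170 = 2 × 5 × 17
323 = 17 × 19
gcd(476, 425, 170, 323) = 17.

17 packs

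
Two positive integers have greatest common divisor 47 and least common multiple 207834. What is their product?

For any two positive integers, gcd × lcm = product = 47 × 207834 = 9768198.

9768198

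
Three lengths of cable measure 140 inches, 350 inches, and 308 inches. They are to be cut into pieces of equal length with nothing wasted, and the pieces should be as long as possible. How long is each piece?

14 inches

Each piece length must divide every original length, so the longest possible is gcd(140, 350, 308).
140 = 2^2 × 5 × 7
350 = 2 × 5^2 × 7
308 = 2^2 × 7 × 11
gcd(140, 350, 308) = 2 × 7 = 14.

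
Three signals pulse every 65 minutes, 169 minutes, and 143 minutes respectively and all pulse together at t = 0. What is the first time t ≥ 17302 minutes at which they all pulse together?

18590 minutes

Joint pulses occur at multiples of LCM(65, 169, 143).
65 = 5 × 13
169 = 13^2
143 = 11 × 13
LCM(65, 169, 143) = 5 × 11 × 13^2 = 9295.
Smallest multiple of 9295 that is ≥ 17302: ⌈17302/9295⌉ × 9295 = 2 × 9295 = 18590.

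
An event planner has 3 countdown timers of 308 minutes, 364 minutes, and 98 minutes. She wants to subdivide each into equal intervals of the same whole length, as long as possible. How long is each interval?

14 minutes

The interval must divide each timer length; the longest such is the gcd.
308 = 2^2 × 7 × 11
364 = 2^2 × 7 × 13
98 = 2 × 7^2
gcd(308, 364, 98) = 2 × 7 = 14.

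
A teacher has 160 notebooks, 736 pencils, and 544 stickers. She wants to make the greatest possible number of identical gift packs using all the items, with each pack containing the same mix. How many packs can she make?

The pack count must divide each quantity, so the greatest is gcd(160, 736, 544).
160 = 2^5 × 5
736 = 2^5 × 23
544 = 2^5 × 17
gcd(160, 736, 544) = 2^5 = 32.

32 packs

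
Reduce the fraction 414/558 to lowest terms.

23/31

414 = 2 × 3^2 × 23
558 = 2 × 3^2 × 31
gcd(414, 558) = 2 × 3^2 = 18.
Divide numerator and denominator by 18: 414/558 = 23/31.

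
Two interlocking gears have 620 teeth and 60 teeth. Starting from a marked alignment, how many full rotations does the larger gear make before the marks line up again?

They are all back at their starting positions together after one LCM of the periods.
620 = 2^2 × 5 × 31
60 = 2^2 × 3 × 5
LCM(620, 60) = 2^2 × 3 × 5 × 31 = 1860.
Rotations for period 620: 1860 / 620 = 3.

3 rotations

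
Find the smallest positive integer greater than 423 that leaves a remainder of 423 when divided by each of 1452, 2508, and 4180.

N − 423 must be a common multiple of 1452, 2508, and 4180.
1452 = 2^2 × 3 × 11^2
2508 = 2^2 × 3 × 11 × 19
4180 = 2^2 × 5 × 11 × 19
LCM(1452, 2508, 4180) = 2^2 × 3 × 5 × 11^2 × 19 = 137940.
Smallest N > 423 is LCM + 423 = 137940 + 423 = 138363.

138363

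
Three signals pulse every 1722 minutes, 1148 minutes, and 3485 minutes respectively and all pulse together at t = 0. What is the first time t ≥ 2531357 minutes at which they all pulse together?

Joint pulses occur at multiples of LCM(1722, 1148, 3485).
1722 = 2 × 3 × 7 × 41
1148 = 2^2 × 7 × 41
3485 = 5 × 17 × 41
LCM(1722, 1148, 3485) = 2^2 × 3 × 5 × 7 × 17 × 41 = 292740.
Smallest multiple of 292740 that is ≥ 2531357: ⌈2531357/292740⌉ × 292740 = 9 × 292740 = 2634660.

2634660 minutes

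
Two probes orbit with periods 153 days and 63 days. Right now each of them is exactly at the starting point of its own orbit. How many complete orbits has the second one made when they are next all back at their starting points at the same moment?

The first common completion time is the LCM of the periods.
153 = 3^2 × 17
63 = 3^2 × 7
LCM(153, 63) = 3^2 × 7 × 17 = 1071.
Orbits for period 63: 1071 / 63 = 17.

17 orbits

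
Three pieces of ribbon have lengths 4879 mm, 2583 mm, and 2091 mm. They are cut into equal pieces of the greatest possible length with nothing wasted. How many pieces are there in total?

Piece length = gcd(4879, 2583, 2091).
4879 = 7 × 17 × 41
2583 = 3^2 × 7 × 41
2091 = 3 × 17 × 41
gcd(4879, 2583, 2091) = 41.
Total pieces = 4879/41 + 2583/41 + 2091/41 = 119 + 63 + 51 = 233.

233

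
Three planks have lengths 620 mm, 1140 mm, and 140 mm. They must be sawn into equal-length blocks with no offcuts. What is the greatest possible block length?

20 mm

This is the greatest common divisor of 620, 1140, and 140.
620 = 2^2 × 5 × 31
1140 = 2^2 × 3 × 5 × 19
140 = 2^2 × 5 × 7
gcd(620, 1140, 140) = 2^2 × 5 = 20.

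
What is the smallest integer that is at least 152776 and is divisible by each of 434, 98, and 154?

The integer must be a common multiple of 434, 98, and 154, so a multiple of their LCM.
434 = 2 × 7 × 31
98 = 2 × 7^2
154 = 2 × 7 × 11
LCM(434, 98, 154) = 2 × 7^2 × 11 × 31 = 33418.
Smallest multiple of 33418 that is ≥ 152776: ⌈152776/33418⌉ × 33418 = 5 × 33418 = 167090.

167090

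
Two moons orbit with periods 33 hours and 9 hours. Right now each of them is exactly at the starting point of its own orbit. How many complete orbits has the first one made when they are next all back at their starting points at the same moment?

All finish a whole number of cycles simultaneously at t = LCM of the periods.
33 = 3 × 11
9 = 3^2
LCM(33, 9) = 3^2 × 11 = 99.
Orbits for period 33: 99 / 33 = 3.

3 orbits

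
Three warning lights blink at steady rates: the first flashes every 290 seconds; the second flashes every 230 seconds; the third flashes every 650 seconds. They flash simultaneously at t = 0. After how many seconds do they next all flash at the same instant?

The first simultaneous occurrence is after LCM of the individual periods.
290 = 2 × 5 × 29
230 = 2 × 5 × 23
650 = 2 × 5^2 × 13
LCM(290, 230, 650) = 2 × 5^2 × 13 × 23 × 29 = 433550.

433550 seconds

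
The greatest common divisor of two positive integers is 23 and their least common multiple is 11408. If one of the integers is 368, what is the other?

For two integers, gcd × lcm = product, so the other is (23 × 11408) / 368 = 262384 / 368 = 713.

713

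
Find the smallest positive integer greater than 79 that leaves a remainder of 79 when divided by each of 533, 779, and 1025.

N − 79 must be a common multiple of 533, 779, and 1025.
533 = 13 × 41
779 = 19 × 41
1025 = 5^2 × 41
LCM(533, 779, 1025) = 5^2 × 13 × 19 × 41 = 253175.
Smallest N > 79 is LCM + 79 = 253175 + 79 = 253254.

253254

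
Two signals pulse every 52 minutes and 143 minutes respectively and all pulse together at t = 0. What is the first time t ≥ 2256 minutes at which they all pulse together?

Joint pulses occur at multiples of LCM(52, 143).
52 = 2^2 × 13
143 = 11 × 13
LCM(52, 143) = 2^2 × 11 × 13 = 572.
Smallest multiple of 572 that is ≥ 2256: ⌈2256/572⌉ × 572 = 4 × 572 = 2288.

2288 minutes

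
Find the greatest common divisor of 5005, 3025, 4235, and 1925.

5005 = 5 × 7 × 11 × 13
3025 = 5^2 × 11^2
4235 = 5 × 7 × 11^2
1925 = 5^2 × 7 × 11
gcd(5005, 3025, 4235, 1925) = 5 × 11 = 55.

55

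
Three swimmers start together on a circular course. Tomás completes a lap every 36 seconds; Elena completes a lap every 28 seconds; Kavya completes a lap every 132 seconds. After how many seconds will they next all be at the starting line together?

They coincide at every common multiple of the periods; the first is the LCM.
36 = 2^2 × 3^2
28 = 2^2 × 7
132 = 2^2 × 3 × 11
LCM(36, 28, 132) = 2^2 × 3^2 × 7 × 11 = 2772.

2772 seconds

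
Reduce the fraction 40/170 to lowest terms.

40 = 2^3 × 5
170 = 2 × 5 × 17
gcd(40, 170) = 2 × 5 = 10.
Divide numerator and denominator by 10: 40/170 = 4/17.

4/17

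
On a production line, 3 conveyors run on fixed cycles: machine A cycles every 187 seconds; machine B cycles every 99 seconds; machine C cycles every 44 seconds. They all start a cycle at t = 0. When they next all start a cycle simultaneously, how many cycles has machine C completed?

All finish a whole number of cycles simultaneously at t = LCM of the periods.
187 = 11 × 17
99 = 3^2 × 11
44 = 2^2 × 11
LCM(187, 99, 44) = 2^2 × 3^2 × 11 × 17 = 6732.
Cycles for period 44: 6732 / 44 = 153.

153 cycles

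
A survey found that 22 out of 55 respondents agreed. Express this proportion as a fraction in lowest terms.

22 = 2 × 11
55 = 5 × 11
gcd(22, 55) = 11.
Divide numerator and denominator by 11: 22/55 = 2/5.

2/5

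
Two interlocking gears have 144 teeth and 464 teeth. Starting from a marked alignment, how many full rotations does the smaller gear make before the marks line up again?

The first common completion time is the LCM of the periods.
144 = 2^4 × 3^2
464 = 2^4 × 29
LCM(144, 464) = 2^4 × 3^2 × 29 = 4176.
Rotations for period 144: 4176 / 144 = 29.

29 rotations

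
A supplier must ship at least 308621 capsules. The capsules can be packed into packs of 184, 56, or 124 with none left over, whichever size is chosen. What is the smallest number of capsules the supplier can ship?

The number of capsules must be a common multiple of 184, 56, and 124, so a multiple of their LCM.
184 = 2^3 × 23
56 = 2^3 × 7
124 = 2^2 × 31
LCM(184, 56, 124) = 2^3 × 7 × 23 × 31 = 39928.
Smallest multiple of 39928 that is ≥ 308621: ⌈308621/39928⌉ × 39928 = 8 × 39928 = 319424.

319424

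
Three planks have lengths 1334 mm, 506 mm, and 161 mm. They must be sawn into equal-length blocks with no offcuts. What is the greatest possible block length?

23 mm

The block length must divide every plank, so the greatest is gcd(1334, 506, 161).
1334 = 2 × 23 × 29
506 = 2 × 11 × 23
161 = 7 × 23
gcd(1334, 506, 161) = 23.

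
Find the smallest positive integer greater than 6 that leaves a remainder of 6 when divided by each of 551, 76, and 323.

N − 6 must be a common multiple of 551, 76, and 323.
551 = 19 × 29
76 = 2^2 × 19
323 = 17 × 19
LCM(551, 76, 323) = 2^2 × 17 × 19 × 29 = 37468.
Smallest N > 6 is LCM + 6 = 37468 + 6 = 37474.

37474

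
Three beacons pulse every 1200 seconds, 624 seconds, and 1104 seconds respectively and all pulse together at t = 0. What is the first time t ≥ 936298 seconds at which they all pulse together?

Joint pulses occur at multiples of LCM(1200, 624, 1104).
1200 = 2^4 × 3 × 5^2
624 = 2^4 × 3 × 13
1104 = 2^4 × 3 × 23
LCM(1200, 624, 1104) = 2^4 × 3 × 5^2 × 13 × 23 = 358800.
Smallest multiple of 358800 that is ≥ 936298: ⌈936298/358800⌉ × 358800 = 3 × 358800 = 1076400.

1076400 seconds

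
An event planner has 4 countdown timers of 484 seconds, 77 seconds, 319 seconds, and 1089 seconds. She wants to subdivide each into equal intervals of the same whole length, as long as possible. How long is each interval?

11 seconds

The interval must divide each timer length; the longest such is the gcd.
484 = 2^2 × 11^2
77 = 7 × 11
319 = 11 × 29
1089 = 3^2 × 11^2
gcd(484, 77, 319, 1089) = 11.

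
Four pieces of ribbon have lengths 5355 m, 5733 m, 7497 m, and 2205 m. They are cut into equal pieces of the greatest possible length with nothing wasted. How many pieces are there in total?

Piece length = gcd(5355, 5733, 7497, 2205).
5355 = 3^2 × 5 × 7 × 17
5733 = 3^2 × 7^2 × 13
7497 = 3^2 × 7^2 × 17
2205 = 3^2 × 5 × 7^2
gcd(5355, 5733, 7497, 2205) = 3^2 × 7 = 63.
Total pieces = 5355/63 + 5733/63 + 7497/63 + 2205/63 = 85 + 91 + 119 + 35 = 330.

330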